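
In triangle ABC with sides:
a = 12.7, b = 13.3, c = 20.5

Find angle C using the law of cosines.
cos(C) = (a² + b² - c²)/(2ab)
cos(C) = (12.7² + 13.3² - 20.5²)/(2·12.7·13.3) = -82.07/337.82 = -0.242940
C = arccos(-0.242940) = 104.1°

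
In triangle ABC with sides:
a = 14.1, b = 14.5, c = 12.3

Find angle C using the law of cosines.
cos(C) = (a² + b² - c²)/(2ab)
cos(C) = (14.1² + 14.5² - 12.3²)/(2·14.1·14.5) = 257.77/408.9 = 0.630399
C = arccos(0.630399) = 50.92°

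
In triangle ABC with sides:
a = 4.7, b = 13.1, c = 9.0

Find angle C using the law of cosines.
cos(C) = (a² + b² - c²)/(2ab)
cos(C) = (4.7² + 13.1² - 9.0²)/(2·4.7·13.1) = 112.7/123.14 = 0.915218
C = arccos(0.915218) = 23.76°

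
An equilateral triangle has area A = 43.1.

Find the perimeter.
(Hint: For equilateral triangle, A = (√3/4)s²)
A = (√3/4)s²  →  s² = 4A/√3 = 4·43.1/√3 = 99.5352
s = 9.97673
Perimeter = 3s = 29.93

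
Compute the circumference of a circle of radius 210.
Circumference = 2 * pi * r
Circumference = 2 * pi * 210
Circumference = 1319.47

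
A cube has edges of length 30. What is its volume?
Volume = s³
Volume = 30³
Volume = 27000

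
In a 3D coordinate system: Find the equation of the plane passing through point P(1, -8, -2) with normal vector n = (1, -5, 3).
d = n·P = (1)(1) + (-5)(-8) + (3)(-2) = 35
Plane: x - 5y + 3z = 35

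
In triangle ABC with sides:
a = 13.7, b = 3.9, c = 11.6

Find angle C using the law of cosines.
cos(C) = (a² + b² - c²)/(2ab)
cos(C) = (13.7² + 3.9² - 11.6²)/(2·13.7·3.9) = 68.34/106.86 = 0.639528
C = arccos(0.639528) = 50.24°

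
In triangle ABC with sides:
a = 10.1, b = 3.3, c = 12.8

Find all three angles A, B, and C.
By the law of cosines:
cos(A) = (b² + c² - a²)/(2bc) = 0.860795  →  A = 30.59°
cos(B) = (a² + c² - b²)/(2ac) = 0.986077  →  B = 9.572°
cos(C) = (a² + b² - c²)/(2ab) = -0.764176  →  C = 139.8°
Check: A + B + C = 180.0° ✓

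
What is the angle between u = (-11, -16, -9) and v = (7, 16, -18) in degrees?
u·v = -171, |u|² = 458, |v|² = 629
cos θ = -171/√288082 ≈ -0.3186
θ ≈ 108.6°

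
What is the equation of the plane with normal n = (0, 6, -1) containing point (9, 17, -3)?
d = n·P = (0)(9) + (6)(17) + (-1)(-3) = 105
Plane: 6y - z = 105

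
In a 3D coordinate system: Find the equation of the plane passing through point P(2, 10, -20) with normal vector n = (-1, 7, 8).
d = n·P = (-1)(2) + (7)(10) + (8)(-20) = -92
Plane: -x + 7y + 8z = -92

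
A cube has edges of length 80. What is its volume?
Volume = s³
Volume = 80³
Volume = 512000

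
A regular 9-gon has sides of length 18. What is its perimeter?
Perimeter = number of sides * side length
Perimeter = 9 * 18
Perimeter = 162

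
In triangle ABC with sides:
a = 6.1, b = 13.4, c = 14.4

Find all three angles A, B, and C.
By the law of cosines:
cos(A) = (b² + c² - a²)/(2bc) = 0.906172  →  A = 25.02°
cos(B) = (a² + c² - b²)/(2ac) = 0.370048  →  B = 68.28°
cos(C) = (a² + b² - c²)/(2ab) = 0.057561  →  C = 86.7°
Check: A + B + C = 180.0° ✓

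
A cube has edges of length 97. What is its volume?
Volume = s³
Volume = 97³
Volume = 912673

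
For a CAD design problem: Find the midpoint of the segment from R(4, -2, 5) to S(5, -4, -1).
Midpoint = ((4+5)/2, (-2-4)/2, (5-1)/2) = (4.5, -3, 2)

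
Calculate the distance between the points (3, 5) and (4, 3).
Using the distance formula: d = sqrt((x₂-x₁)² + (y₂-y₁)²)
dx = 4 - 3 = 1
dy = 3 - 5 = -2
d = sqrt(1² + (-2)²) = sqrt(1 + 4) = sqrt(5) = 2.24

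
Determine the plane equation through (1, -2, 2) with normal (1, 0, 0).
d = n·P = (1)(1) + (0)(-2) + (0)(2) = 1
Plane: x = 1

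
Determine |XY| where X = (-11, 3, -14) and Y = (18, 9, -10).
d = √[(29)² + (6)² + (4)²] = √893 = 29.88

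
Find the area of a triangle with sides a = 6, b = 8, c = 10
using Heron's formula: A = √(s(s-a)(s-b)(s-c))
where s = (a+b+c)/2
s = (6+8+10)/2 = 12
A = √(12·6·4·2) = √576 = 24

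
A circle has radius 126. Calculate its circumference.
Circumference = 2 * pi * r
Circumference = 2 * pi * 126
Circumference = 791.68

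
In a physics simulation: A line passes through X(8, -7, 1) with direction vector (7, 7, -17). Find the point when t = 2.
P(2) = (8 + 7(2), -7 + 7(2), 1 + (-17)(2)) = (22, 7, -33)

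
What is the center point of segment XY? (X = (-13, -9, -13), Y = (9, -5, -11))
Midpoint = ((-13+9)/2, (-9-5)/2, (-13-11)/2) = (-2, -7, -12)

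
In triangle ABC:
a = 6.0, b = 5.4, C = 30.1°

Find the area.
Using A = ½ab·sin(C):
A = ½·6.0·5.4·sin(30.1°) = ½·32.4·0.501511 = 8.124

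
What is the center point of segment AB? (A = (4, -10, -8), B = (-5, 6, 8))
Midpoint = ((4-5)/2, (-10+6)/2, (-8+8)/2) = (-0.5, -2, 0)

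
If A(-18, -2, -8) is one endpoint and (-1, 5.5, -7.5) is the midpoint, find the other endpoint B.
B = (2×(-1) - (-18), 2×5.5 - (-2), 2×(-7.5) - (-8)) = (16, 13, -7)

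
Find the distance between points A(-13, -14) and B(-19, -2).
Using the distance formula: d = sqrt((x₂-x₁)² + (y₂-y₁)²)
dx = (-19) - (-13) = -6
dy = (-2) - (-14) = 12
d = sqrt((-6)² + 12²) = sqrt(36 + 144) = sqrt(180) = 13.42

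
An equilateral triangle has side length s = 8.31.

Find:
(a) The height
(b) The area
(a) Height h = s·√3/2 = 8.31·√3/2 = 7.197
(b) Area = (√3/4)·s² = (√3/4)·8.31² = (√3/4)·69.0561 = 29.9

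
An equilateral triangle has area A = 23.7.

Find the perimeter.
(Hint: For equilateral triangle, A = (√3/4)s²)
A = (√3/4)s²  →  s² = 4A/√3 = 4·23.7/√3 = 54.7328
s = 7.39816
Perimeter = 3s = 22.19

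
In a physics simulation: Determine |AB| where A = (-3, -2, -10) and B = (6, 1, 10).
d = √[(9)² + (3)² + (20)²] = √490 = 22.14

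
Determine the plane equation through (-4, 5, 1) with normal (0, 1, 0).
d = n·P = (0)(-4) + (1)(5) + (0)(1) = 5
Plane: y = 5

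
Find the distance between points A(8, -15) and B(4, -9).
Using the distance formula: d = sqrt((x₂-x₁)² + (y₂-y₁)²)
dx = 4 - 8 = -4
dy = (-9) - (-15) = 6
d = sqrt((-4)² + 6²) = sqrt(16 + 36) = sqrt(52) = 7.21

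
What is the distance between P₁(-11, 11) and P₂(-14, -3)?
Using the distance formula: d = sqrt((x₂-x₁)² + (y₂-y₁)²)
dx = (-14) - (-11) = -3
dy = (-3) - 11 = -14
d = sqrt((-3)² + (-14)²) = sqrt(9 + 196) = sqrt(205) = 14.32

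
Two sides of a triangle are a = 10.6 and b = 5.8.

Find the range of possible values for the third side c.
By the triangle inequality: |a - b| < c < a + b
|10.6 - 5.8| < c < 10.6 + 5.8
4.8 < c < 16.4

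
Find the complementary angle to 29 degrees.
Complementary angles sum to 90 degrees.
Other angle = 90 - 29
Other angle = 61 degrees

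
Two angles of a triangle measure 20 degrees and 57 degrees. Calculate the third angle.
Sum of angles in a triangle = 180 degrees
Third angle = 180 - 20 - 57
Third angle = 103 degrees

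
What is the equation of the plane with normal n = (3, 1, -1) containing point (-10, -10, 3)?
d = n·P = (3)(-10) + (1)(-10) + (-1)(3) = -43
Plane: 3x + y - z = -43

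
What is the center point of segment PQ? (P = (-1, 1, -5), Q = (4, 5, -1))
Midpoint = ((-1+4)/2, (1+5)/2, (-5-1)/2) = (1.5, 3, -3)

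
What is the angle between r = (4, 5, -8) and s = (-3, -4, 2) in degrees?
r·s = -48, |r|² = 105, |s|² = 29
cos θ = -48/√3045 ≈ -0.8699
θ ≈ 150.4°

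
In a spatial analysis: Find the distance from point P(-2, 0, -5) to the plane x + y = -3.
d = |1(-2) + 1(0) + 0(-5) - (-3)| / √(1² + 1² + 0²) = 1/√2 = 0.7071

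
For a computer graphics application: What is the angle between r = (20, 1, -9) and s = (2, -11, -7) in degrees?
r·s = 92, |r|² = 482, |s|² = 174
cos θ = 92/√83868 ≈ 0.3177
θ ≈ 71.48°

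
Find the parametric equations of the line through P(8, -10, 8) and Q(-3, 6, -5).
Direction vector d = Q - P = (-11, 16, -13)
x = 8 - 11t, y = -10 + 16t, z = 8 - 13t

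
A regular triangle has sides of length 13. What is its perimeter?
Perimeter = number of sides * side length
Perimeter = 3 * 13
Perimeter = 39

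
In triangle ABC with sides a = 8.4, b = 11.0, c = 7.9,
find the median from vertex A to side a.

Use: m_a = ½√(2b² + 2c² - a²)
m_a = ½√(2·11.0² + 2·7.9² - 8.4²)
m_a = ½√(242 + 124.82 - 70.56) = ½√296.26 = 8.606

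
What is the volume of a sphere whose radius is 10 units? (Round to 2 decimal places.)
Volume = (4/3) * pi * r³
Volume = (4/3) * pi * 10³
Volume = (4/3) * pi * 1000
Volume = 4188.79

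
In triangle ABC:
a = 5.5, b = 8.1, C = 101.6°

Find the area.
Using A = ½ab·sin(C):
A = ½·5.5·8.1·sin(101.6°) = ½·44.55·0.979575 = 21.82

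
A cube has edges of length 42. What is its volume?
Volume = s³
Volume = 42³
Volume = 74088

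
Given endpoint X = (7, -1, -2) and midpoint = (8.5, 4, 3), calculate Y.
Y = (2×8.5 - 7, 2×4 - (-1), 2×3 - (-2)) = (10, 9, 8)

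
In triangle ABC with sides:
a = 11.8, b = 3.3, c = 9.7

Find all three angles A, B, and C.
By the law of cosines:
cos(A) = (b² + c² - a²)/(2bc) = -0.535145  →  A = 122.4°
cos(B) = (a² + c² - b²)/(2ac) = 0.971693  →  B = 13.67°
cos(C) = (a² + b² - c²)/(2ab) = 0.719569  →  C = 43.98°
Check: A + B + C = 180.0° ✓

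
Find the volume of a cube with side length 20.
Volume = s³
Volume = 20³
Volume = 8000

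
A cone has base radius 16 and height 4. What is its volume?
Volume = (1/3) * pi * r² * h
Volume = (1/3) * pi * 16² * 4
Volume = (1/3) * pi * 256 * 4
Volume = (1/3) * pi * 1024
Volume = 1072.33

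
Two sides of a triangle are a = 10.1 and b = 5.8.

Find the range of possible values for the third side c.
By the triangle inequality: |a - b| < c < a + b
|10.1 - 5.8| < c < 10.1 + 5.8
4.3 < c < 15.9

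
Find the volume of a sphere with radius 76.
Volume = (4/3) * pi * r³
Volume = (4/3) * pi * 76³
Volume = (4/3) * pi * 438976
Volume = 1838778.37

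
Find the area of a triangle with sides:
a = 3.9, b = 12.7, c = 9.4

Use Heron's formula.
s = (a+b+c)/2 = (3.9+12.7+9.4)/2 = 13
A = √(s(s-a)(s-b)(s-c)) = √(13·9.1·0.3·3.6)
A = √127.764 = 11.3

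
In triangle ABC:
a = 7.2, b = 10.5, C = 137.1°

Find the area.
Using A = ½ab·sin(C):
A = ½·7.2·10.5·sin(137.1°) = ½·75.6·0.680721 = 25.73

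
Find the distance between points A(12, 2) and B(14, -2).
Using the distance formula: d = sqrt((x₂-x₁)² + (y₂-y₁)²)
dx = 14 - 12 = 2
dy = (-2) - 2 = -4
d = sqrt(2² + (-4)²) = sqrt(4 + 16) = sqrt(20) = 4.47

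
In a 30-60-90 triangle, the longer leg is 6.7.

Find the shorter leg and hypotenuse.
In a 30-60-90 triangle, sides are in ratio 1 : √3 : 2.
Long leg = short leg·√3  →  short leg = 6.7/√3 = 3.868
Hypotenuse = 2·(short leg) = 2·6.7/√3 = 7.736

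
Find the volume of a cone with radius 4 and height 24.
Volume = (1/3) * pi * r² * h
Volume = (1/3) * pi * 4² * 24
Volume = (1/3) * pi * 16 * 24
Volume = (1/3) * pi * 384
Volume = 402.12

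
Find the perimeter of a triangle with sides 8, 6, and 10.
Perimeter = sum of all sides
Perimeter = 8 + 6 + 10
Perimeter = 24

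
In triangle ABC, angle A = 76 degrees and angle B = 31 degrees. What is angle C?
Sum of angles in a triangle = 180 degrees
Third angle = 180 - 76 - 31
Third angle = 73 degrees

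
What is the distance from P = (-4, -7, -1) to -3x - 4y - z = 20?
d = |(-3)(-4) + (-4)(-7) + (-1)(-1) - (20)| / √((-3)² + (-4)² + (-1)²) = 21/√26 = 4.118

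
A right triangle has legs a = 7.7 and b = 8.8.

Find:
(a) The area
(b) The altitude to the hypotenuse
(a) Area = ½ab = ½·7.7·8.8 = 33.88
(b) Hypotenuse c = √(7.7² + 8.8²) = √136.73 = 11.6932
    Area = ½·c·h_c  →  h_c = 2·Area/c = 2·33.88/11.6932 = 5.795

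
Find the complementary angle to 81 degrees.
Complementary angles sum to 90 degrees.
Other angle = 90 - 81
Other angle = 9 degrees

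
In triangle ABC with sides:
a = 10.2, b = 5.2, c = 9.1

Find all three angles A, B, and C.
By the law of cosines:
cos(A) = (b² + c² - a²)/(2bc) = 0.061391  →  A = 86.48°
cos(B) = (a² + c² - b²)/(2ac) = 0.860860  →  B = 30.59°
cos(C) = (a² + b² - c²)/(2ab) = 0.455034  →  C = 62.93°
Check: A + B + C = 180.0° ✓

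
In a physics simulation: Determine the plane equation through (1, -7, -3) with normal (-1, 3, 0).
d = n·P = (-1)(1) + (3)(-7) + (0)(-3) = -22
Plane: -x + 3y = -22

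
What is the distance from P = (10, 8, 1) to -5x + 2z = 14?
d = |(-5)(10) + 0(8) + 2(1) - (14)| / √((-5)² + 0² + 2²) = 62/√29 = 11.51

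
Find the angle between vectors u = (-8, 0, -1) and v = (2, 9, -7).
u·v = -9, |u|² = 65, |v|² = 134
cos θ = -9/√8710 ≈ -0.09643
θ ≈ 95.53°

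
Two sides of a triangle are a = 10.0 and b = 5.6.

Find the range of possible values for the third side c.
By the triangle inequality: |a - b| < c < a + b
|10.0 - 5.6| < c < 10.0 + 5.6
4.4 < c < 15.6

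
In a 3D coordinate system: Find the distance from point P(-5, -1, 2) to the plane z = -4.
d = |0(-5) + 0(-1) + 1(2) - (-4)| / √(0² + 0² + 1²) = 6/√1 = 6.0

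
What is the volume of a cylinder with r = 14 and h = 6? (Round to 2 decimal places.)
Volume = pi * r² * h
Volume = pi * 14² * 6
Volume = pi * 196 * 6
Volume = pi * 1176
Volume = 3694.51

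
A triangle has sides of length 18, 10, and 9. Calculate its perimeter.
Perimeter = sum of all sides
Perimeter = 18 + 10 + 9
Perimeter = 37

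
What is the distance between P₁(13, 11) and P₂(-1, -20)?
Using the distance formula: d = sqrt((x₂-x₁)² + (y₂-y₁)²)
dx = (-1) - 13 = -14
dy = (-20) - 11 = -31
d = sqrt((-14)² + (-31)²) = sqrt(196 + 961) = sqrt(1157) = 34.01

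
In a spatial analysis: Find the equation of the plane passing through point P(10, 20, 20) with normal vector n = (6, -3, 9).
d = n·P = (6)(10) + (-3)(20) + (9)(20) = 180
Plane: 6x - 3y + 9z = 180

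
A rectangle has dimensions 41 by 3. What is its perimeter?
Perimeter = 2 * (length + width)
Perimeter = 2 * (41 + 3)
Perimeter = 2 * 44
Perimeter = 88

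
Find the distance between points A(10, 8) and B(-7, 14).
Using the distance formula: d = sqrt((x₂-x₁)² + (y₂-y₁)²)
dx = (-7) - 10 = -17
dy = 14 - 8 = 6
d = sqrt((-17)² + 6²) = sqrt(289 + 36) = sqrt(325) = 18.03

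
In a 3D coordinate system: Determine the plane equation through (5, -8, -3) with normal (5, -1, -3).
d = n·P = (5)(5) + (-1)(-8) + (-3)(-3) = 42
Plane: 5x - y - 3z = 42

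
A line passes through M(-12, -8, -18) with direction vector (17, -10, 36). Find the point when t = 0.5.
P(0.5) = (-12 + 17(0.5), -8 + (-10)(0.5), -18 + 36(0.5)) = (-3.5, -13, 0)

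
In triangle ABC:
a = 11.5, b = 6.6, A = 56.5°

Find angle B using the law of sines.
sin(B)/b = sin(A)/a
sin(B) = b·sin(A)/a = 6.6·sin(56.5°)/11.5 = 0.478578
B = arcsin(0.478578) = 28.59°  (b ≤ a, so B ≤ A and the acute solution is unique)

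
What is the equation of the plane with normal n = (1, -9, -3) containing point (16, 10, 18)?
d = n·P = (1)(16) + (-9)(10) + (-3)(18) = -128
Plane: x - 9y - 3z = -128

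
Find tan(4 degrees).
tan(4 degrees) = 0.0699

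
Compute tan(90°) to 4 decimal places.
tan(90 degrees) = undefined
Decimal approximation: undefined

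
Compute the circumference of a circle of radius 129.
Circumference = 2 * pi * r
Circumference = 2 * pi * 129
Circumference = 810.53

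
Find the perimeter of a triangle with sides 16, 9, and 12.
Perimeter = sum of all sides
Perimeter = 16 + 9 + 12
Perimeter = 37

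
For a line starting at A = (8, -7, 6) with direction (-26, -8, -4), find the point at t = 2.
P(2) = (8 + (-26)(2), -7 + (-8)(2), 6 + (-4)(2)) = (-44, -23, -2)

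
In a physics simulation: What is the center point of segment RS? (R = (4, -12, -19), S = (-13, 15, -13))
Midpoint = ((4-13)/2, (-12+15)/2, (-19-13)/2) = (-4.5, 1.5, -16)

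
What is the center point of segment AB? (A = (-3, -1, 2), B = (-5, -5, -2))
Midpoint = ((-3-5)/2, (-1-5)/2, (2-2)/2) = (-4, -3, 0)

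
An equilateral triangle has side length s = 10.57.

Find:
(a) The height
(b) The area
(a) Height h = s·√3/2 = 10.57·√3/2 = 9.154
(b) Area = (√3/4)·s² = (√3/4)·10.57² = (√3/4)·111.725 = 48.38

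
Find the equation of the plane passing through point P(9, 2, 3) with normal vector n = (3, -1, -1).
d = n·P = (3)(9) + (-1)(2) + (-1)(3) = 22
Plane: 3x - y - z = 22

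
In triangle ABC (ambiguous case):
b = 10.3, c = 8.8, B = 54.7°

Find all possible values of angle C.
sin(C)/c = sin(B)/b  →  sin(C) = c·sin(B)/b = 8.8·sin(54.7°)/10.3 = 0.697283
C₁ = arcsin(0.697283) = 44.21°,  C₂ = 180° - C₁ = 135.79°
Check C₂: A = 180° - 54.7° - 135.79° = -10.49° ≤ 0, rejected
C = 44.21° (one solution)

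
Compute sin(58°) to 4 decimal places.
sin(58 degrees) = 0.848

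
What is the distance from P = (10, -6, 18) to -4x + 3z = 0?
d = |(-4)(10) + 0(-6) + 3(18) - (0)| / √((-4)² + 0² + 3²) = 14/√25 = 2.8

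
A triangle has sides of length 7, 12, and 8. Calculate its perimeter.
Perimeter = sum of all sides
Perimeter = 7 + 12 + 8
Perimeter = 27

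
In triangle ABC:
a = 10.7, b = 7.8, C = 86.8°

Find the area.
Using A = ½ab·sin(C):
A = ½·10.7·7.8·sin(86.8°) = ½·83.46·0.998441 = 41.66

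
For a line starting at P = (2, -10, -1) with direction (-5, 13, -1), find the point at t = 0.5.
P(0.5) = (2 + (-5)(0.5), -10 + 13(0.5), -1 + (-1)(0.5)) = (-0.5, -3.5, -1.5)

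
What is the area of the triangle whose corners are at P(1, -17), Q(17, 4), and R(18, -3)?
Using the coordinate formula: Area = (1/2)|x₁(y₂-y₃) + x₂(y₃-y₁) + x₃(y₁-y₂)|
Area = (1/2)|1(4-(-3)) + 17((-3)-(-17)) + 18((-17)-4)|
Area = (1/2)|1*7 + 17*14 + 18*(-21)|
Area = (1/2)|7 + 238 + (-378)|
Area = (1/2)*133 = 66.50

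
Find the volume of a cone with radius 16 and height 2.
Volume = (1/3) * pi * r² * h
Volume = (1/3) * pi * 16² * 2
Volume = (1/3) * pi * 256 * 2
Volume = (1/3) * pi * 512
Volume = 536.17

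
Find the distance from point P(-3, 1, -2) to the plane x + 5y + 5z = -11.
d = |1(-3) + 5(1) + 5(-2) - (-11)| / √(1² + 5² + 5²) = 3/√51 = 0.4201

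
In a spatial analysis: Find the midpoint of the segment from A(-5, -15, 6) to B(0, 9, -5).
Midpoint = ((-5+0)/2, (-15+9)/2, (6-5)/2) = (-2.5, -3, 0.5)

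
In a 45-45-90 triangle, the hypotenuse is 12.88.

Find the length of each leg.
In a 45-45-90 triangle, hypotenuse = leg·√2  →  leg = hypotenuse/√2
leg = 12.88/√2 = 9.108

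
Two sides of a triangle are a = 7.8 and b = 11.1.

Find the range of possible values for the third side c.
By the triangle inequality: |a - b| < c < a + b
|7.8 - 11.1| < c < 7.8 + 11.1
3.3 < c < 18.9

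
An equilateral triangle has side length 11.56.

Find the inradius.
For an equilateral triangle, r = s/(2√3) where s is the side.
r = 11.56/(2√3) = 11.56/3.464102 = 3.337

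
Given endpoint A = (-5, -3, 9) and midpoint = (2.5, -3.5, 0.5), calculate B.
B = (2×2.5 - (-5), 2×(-3.5) - (-3), 2×0.5 - 9) = (10, -4, -8)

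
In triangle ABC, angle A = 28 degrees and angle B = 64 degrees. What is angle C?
Sum of angles in a triangle = 180 degrees
Third angle = 180 - 28 - 64
Third angle = 88 degrees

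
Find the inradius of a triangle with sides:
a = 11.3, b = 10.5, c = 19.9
s = (a+b+c)/2 = (11.3+10.5+19.9)/2 = 20.85
Area = √(s(s-a)(s-b)(s-c)) = √(20.85·9.55·10.35·0.95) = 44.2473
r = Area/s = 44.2473/20.85 = 2.122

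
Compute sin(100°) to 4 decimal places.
sin(100 degrees) = 0.9848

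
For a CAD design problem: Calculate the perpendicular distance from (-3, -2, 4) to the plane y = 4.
d = |0(-3) + 1(-2) + 0(4) - (4)| / √(0² + 1² + 0²) = 6/√1 = 6.0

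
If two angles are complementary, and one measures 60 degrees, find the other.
Complementary angles sum to 90 degrees.
Other angle = 90 - 60
Other angle = 30 degrees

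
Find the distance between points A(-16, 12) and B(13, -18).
Using the distance formula: d = sqrt((x₂-x₁)² + (y₂-y₁)²)
dx = 13 - (-16) = 29
dy = (-18) - 12 = -30
d = sqrt(29² + (-30)²) = sqrt(841 + 900) = sqrt(1741) = 41.73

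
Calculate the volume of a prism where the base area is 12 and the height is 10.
Volume = base area * height
Volume = 12 * 10
Volume = 120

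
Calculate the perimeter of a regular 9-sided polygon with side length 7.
Perimeter = number of sides * side length
Perimeter = 9 * 7
Perimeter = 63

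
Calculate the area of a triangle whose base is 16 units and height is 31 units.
Area = (1/2) * base * height
Area = (1/2) * 16 * 31
Area = 248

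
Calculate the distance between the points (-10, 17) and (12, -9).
Using the distance formula: d = sqrt((x₂-x₁)² + (y₂-y₁)²)
dx = 12 - (-10) = 22
dy = (-9) - 17 = -26
d = sqrt(22² + (-26)²) = sqrt(484 + 676) = sqrt(1160) = 34.06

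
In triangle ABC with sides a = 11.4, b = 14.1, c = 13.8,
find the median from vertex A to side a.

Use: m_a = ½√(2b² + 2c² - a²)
m_a = ½√(2·14.1² + 2·13.8² - 11.4²)
m_a = ½√(397.62 + 380.88 - 129.96) = ½√648.54 = 12.73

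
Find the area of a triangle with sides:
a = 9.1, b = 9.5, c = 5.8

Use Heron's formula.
s = (a+b+c)/2 = (9.1+9.5+5.8)/2 = 12.2
A = √(s(s-a)(s-b)(s-c)) = √(12.2·3.1·2.7·6.4)
A = √653.53 = 25.56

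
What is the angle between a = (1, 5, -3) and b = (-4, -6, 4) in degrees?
a·b = -46, |a|² = 35, |b|² = 68
cos θ = -46/√2380 ≈ -0.9429
θ ≈ 160.5°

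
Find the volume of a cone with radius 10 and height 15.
Volume = (1/3) * pi * r² * h
Volume = (1/3) * pi * 10² * 15
Volume = (1/3) * pi * 100 * 15
Volume = (1/3) * pi * 1500
Volume = 1570.80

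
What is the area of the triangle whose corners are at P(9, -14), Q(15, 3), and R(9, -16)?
Using the coordinate formula: Area = (1/2)|x₁(y₂-y₃) + x₂(y₃-y₁) + x₃(y₁-y₂)|
Area = (1/2)|9(3-(-16)) + 15((-16)-(-14)) + 9((-14)-3)|
Area = (1/2)|9*19 + 15*(-2) + 9*(-17)|
Area = (1/2)|171 + (-30) + (-153)|
Area = (1/2)*12 = 6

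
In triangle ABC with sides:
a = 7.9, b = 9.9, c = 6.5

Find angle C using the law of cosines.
cos(C) = (a² + b² - c²)/(2ab)
cos(C) = (7.9² + 9.9² - 6.5²)/(2·7.9·9.9) = 118.17/156.42 = 0.755466
C = arccos(0.755466) = 40.93°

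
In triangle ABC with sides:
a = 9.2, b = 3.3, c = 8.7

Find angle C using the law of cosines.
cos(C) = (a² + b² - c²)/(2ab)
cos(C) = (9.2² + 3.3² - 8.7²)/(2·9.2·3.3) = 19.84/60.72 = 0.326746
C = arccos(0.326746) = 70.93°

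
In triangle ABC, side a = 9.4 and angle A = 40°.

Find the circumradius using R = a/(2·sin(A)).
R = a/(2·sin(A)) = 9.4/(2·sin(40°))
R = 9.4/(2·0.642788) = 9.4/1.285575 = 7.312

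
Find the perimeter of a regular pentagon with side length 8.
Perimeter = number of sides * side length
Perimeter = 5 * 8
Perimeter = 40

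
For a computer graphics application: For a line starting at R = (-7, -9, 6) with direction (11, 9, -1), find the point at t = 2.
P(2) = (-7 + 11(2), -9 + 9(2), 6 + (-1)(2)) = (15, 9, 4)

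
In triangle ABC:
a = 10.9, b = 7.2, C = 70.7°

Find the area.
Using A = ½ab·sin(C):
A = ½·10.9·7.2·sin(70.7°) = ½·78.48·0.943801 = 37.03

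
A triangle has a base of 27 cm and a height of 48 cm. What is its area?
Area = (1/2) * base * height
Area = (1/2) * 27 * 48
Area = 648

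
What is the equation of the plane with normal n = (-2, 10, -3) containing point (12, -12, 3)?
d = n·P = (-2)(12) + (10)(-12) + (-3)(3) = -153
Plane: -2x + 10y - 3z = -153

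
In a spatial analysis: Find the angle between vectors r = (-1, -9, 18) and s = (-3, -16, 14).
r·s = 399, |r|² = 406, |s|² = 461
cos θ = 399/√187166 ≈ 0.9223
θ ≈ 22.74°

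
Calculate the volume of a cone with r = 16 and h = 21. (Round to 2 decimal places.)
Volume = (1/3) * pi * r² * h
Volume = (1/3) * pi * 16² * 21
Volume = (1/3) * pi * 256 * 21
Volume = (1/3) * pi * 5376
Volume = 5629.73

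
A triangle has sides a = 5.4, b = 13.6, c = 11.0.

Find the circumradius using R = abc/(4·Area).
s = (a+b+c)/2 = 15
Area = √(s(s-a)(s-b)(s-c)) = √(15·9.6·1.4·4) = 28.3972
R = abc/(4·Area) = (5.4·13.6·11.0)/(4·28.3972) = 807.84/113.5888 = 7.112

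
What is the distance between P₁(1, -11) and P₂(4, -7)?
Using the distance formula: d = sqrt((x₂-x₁)² + (y₂-y₁)²)
dx = 4 - 1 = 3
dy = (-7) - (-11) = 4
d = sqrt(3² + 4²) = sqrt(9 + 16) = sqrt(25) = 5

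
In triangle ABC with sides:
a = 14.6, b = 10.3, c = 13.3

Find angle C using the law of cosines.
cos(C) = (a² + b² - c²)/(2ab)
cos(C) = (14.6² + 10.3² - 13.3²)/(2·14.6·10.3) = 142.36/300.76 = 0.473334
C = arccos(0.473334) = 61.75°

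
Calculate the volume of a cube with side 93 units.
Volume = s³
Volume = 93³
Volume = 804357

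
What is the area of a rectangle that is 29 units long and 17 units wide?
Area = length * width
Area = 29 * 17
Area = 493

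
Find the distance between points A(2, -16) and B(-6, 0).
Using the distance formula: d = sqrt((x₂-x₁)² + (y₂-y₁)²)
dx = (-6) - 2 = -8
dy = 0 - (-16) = 16
d = sqrt((-8)² + 16²) = sqrt(64 + 256) = sqrt(320) = 17.89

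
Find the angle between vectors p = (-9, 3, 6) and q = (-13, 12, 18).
p·q = 261, |p|² = 126, |q|² = 637
cos θ = 261/√80262 ≈ 0.9213
θ ≈ 22.89°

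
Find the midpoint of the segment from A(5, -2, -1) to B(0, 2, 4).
Midpoint = ((5+0)/2, (-2+2)/2, (-1+4)/2) = (2.5, 0, 1.5)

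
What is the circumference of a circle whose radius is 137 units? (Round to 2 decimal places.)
Circumference = 2 * pi * r
Circumference = 2 * pi * 137
Circumference = 860.80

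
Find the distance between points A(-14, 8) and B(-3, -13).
Using the distance formula: d = sqrt((x₂-x₁)² + (y₂-y₁)²)
dx = (-3) - (-14) = 11
dy = (-13) - 8 = -21
d = sqrt(11² + (-21)²) = sqrt(121 + 441) = sqrt(562) = 23.71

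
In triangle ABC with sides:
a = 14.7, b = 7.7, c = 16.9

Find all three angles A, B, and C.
By the law of cosines:
cos(A) = (b² + c² - a²)/(2bc) = 0.494928  →  A = 60.33°
cos(B) = (a² + c² - b²)/(2ac) = 0.890412  →  B = 27.07°
cos(C) = (a² + b² - c²)/(2ab) = -0.045190  →  C = 92.59°
Check: A + B + C = 180.0° ✓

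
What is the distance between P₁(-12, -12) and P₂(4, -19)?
Using the distance formula: d = sqrt((x₂-x₁)² + (y₂-y₁)²)
dx = 4 - (-12) = 16
dy = (-19) - (-12) = -7
d = sqrt(16² + (-7)²) = sqrt(256 + 49) = sqrt(305) = 17.46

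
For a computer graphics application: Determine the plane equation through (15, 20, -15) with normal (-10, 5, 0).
d = n·P = (-10)(15) + (5)(20) + (0)(-15) = -50
Plane: -10x + 5y = -50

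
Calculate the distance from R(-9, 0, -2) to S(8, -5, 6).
d = √[(17)² + (-5)² + (8)²] = √378 = 19.44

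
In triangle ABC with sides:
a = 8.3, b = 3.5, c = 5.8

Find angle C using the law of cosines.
cos(C) = (a² + b² - c²)/(2ab)
cos(C) = (8.3² + 3.5² - 5.8²)/(2·8.3·3.5) = 47.5/58.1 = 0.817556
C = arccos(0.817556) = 35.16°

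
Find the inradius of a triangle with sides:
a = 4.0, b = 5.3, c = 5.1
s = (a+b+c)/2 = (4.0+5.3+5.1)/2 = 7.2
Area = √(s(s-a)(s-b)(s-c)) = √(7.2·3.2·1.9·2.1) = 9.58799
r = Area/s = 9.58799/7.2 = 1.332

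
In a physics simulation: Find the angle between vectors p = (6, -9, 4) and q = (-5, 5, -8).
p·q = -107, |p|² = 133, |q|² = 114
cos θ = -107/√15162 ≈ -0.869
θ ≈ 150.3°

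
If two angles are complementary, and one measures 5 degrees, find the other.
Complementary angles sum to 90 degrees.
Other angle = 90 - 5
Other angle = 85 degrees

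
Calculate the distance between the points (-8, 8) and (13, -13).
Using the distance formula: d = sqrt((x₂-x₁)² + (y₂-y₁)²)
dx = 13 - (-8) = 21
dy = (-13) - 8 = -21
d = sqrt(21² + (-21)²) = sqrt(441 + 441) = sqrt(882) = 29.70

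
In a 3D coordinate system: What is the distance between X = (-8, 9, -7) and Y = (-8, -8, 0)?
d = √[(0)² + (-17)² + (7)²] = √338 = 18.38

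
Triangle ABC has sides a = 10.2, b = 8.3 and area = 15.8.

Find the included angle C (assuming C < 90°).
Area = ½ab·sin(C)  →  sin(C) = 2·Area/(ab)
sin(C) = 2·15.8/(10.2·8.3) = 0.373258
C = arcsin(0.373258) = 21.92°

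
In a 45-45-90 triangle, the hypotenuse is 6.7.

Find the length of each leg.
In a 45-45-90 triangle, hypotenuse = leg·√2  →  leg = hypotenuse/√2
leg = 6.7/√2 = 4.738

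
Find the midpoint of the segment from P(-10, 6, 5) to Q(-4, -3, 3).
Midpoint = ((-10-4)/2, (6-3)/2, (5+3)/2) = (-7, 1.5, 4)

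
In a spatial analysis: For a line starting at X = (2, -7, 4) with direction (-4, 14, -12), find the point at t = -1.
P(-1) = (2 + (-4)(-1), -7 + 14(-1), 4 + (-12)(-1)) = (6, -21, 16)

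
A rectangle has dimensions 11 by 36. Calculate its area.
Area = length * width
Area = 11 * 36
Area = 396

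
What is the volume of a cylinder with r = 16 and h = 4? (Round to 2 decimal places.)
Volume = pi * r² * h
Volume = pi * 16² * 4
Volume = pi * 256 * 4
Volume = pi * 1024
Volume = 3216.99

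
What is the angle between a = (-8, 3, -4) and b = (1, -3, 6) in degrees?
a·b = -41, |a|² = 89, |b|² = 46
cos θ = -41/√4094 ≈ -0.6408
θ ≈ 129.9°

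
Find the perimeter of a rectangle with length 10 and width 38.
Perimeter = 2 * (length + width)
Perimeter = 2 * (10 + 38)
Perimeter = 2 * 48
Perimeter = 96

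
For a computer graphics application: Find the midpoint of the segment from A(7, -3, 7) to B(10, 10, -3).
Midpoint = ((7+10)/2, (-3+10)/2, (7-3)/2) = (8.5, 3.5, 2)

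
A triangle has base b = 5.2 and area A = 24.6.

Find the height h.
A = ½bh  →  h = 2A/b
h = 2·24.6/5.2 = 9.462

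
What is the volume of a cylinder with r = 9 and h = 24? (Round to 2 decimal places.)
Volume = pi * r² * h
Volume = pi * 9² * 24
Volume = pi * 81 * 24
Volume = pi * 1944
Volume = 6107.26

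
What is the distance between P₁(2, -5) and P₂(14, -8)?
Using the distance formula: d = sqrt((x₂-x₁)² + (y₂-y₁)²)
dx = 14 - 2 = 12
dy = (-8) - (-5) = -3
d = sqrt(12² + (-3)²) = sqrt(144 + 9) = sqrt(153) = 12.37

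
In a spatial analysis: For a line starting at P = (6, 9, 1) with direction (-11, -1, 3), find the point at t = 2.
P(2) = (6 + (-11)(2), 9 + (-1)(2), 1 + 3(2)) = (-16, 7, 7)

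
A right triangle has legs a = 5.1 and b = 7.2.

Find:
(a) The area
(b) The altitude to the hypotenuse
(a) Area = ½ab = ½·5.1·7.2 = 18.36
(b) Hypotenuse c = √(5.1² + 7.2²) = √77.85 = 8.82326
    Area = ½·c·h_c  →  h_c = 2·Area/c = 2·18.36/8.82326 = 4.162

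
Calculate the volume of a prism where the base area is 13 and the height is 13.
Volume = base area * height
Volume = 13 * 13
Volume = 169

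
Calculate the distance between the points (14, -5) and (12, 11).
Using the distance formula: d = sqrt((x₂-x₁)² + (y₂-y₁)²)
dx = 12 - 14 = -2
dy = 11 - (-5) = 16
d = sqrt((-2)² + 16²) = sqrt(4 + 256) = sqrt(260) = 16.12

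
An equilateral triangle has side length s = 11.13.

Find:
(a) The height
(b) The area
(a) Height h = s·√3/2 = 11.13·√3/2 = 9.639
(b) Area = (√3/4)·s² = (√3/4)·11.13² = (√3/4)·123.877 = 53.64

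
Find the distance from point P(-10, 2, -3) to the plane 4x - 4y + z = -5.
d = |4(-10) + (-4)(2) + 1(-3) - (-5)| / √(4² + (-4)² + 1²) = 46/√33 = 8.008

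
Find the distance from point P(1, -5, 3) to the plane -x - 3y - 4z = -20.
d = |(-1)(1) + (-3)(-5) + (-4)(3) - (-20)| / √((-1)² + (-3)² + (-4)²) = 22/√26 = 4.315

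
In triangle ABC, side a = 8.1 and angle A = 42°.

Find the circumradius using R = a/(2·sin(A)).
R = a/(2·sin(A)) = 8.1/(2·sin(42°))
R = 8.1/(2·0.669131) = 8.1/1.338261 = 6.053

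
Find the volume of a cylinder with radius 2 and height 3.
Volume = pi * r² * h
Volume = pi * 2² * 3
Volume = pi * 4 * 3
Volume = pi * 12
Volume = 37.70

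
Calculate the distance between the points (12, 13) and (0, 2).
Using the distance formula: d = sqrt((x₂-x₁)² + (y₂-y₁)²)
dx = 0 - 12 = -12
dy = 2 - 13 = -11
d = sqrt((-12)² + (-11)²) = sqrt(144 + 121) = sqrt(265) = 16.28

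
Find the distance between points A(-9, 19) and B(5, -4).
Using the distance formula: d = sqrt((x₂-x₁)² + (y₂-y₁)²)
dx = 5 - (-9) = 14
dy = (-4) - 19 = -23
d = sqrt(14² + (-23)²) = sqrt(196 + 529) = sqrt(725) = 26.93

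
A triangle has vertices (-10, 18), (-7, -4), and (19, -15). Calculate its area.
Using the coordinate formula: Area = (1/2)|x₁(y₂-y₃) + x₂(y₃-y₁) + x₃(y₁-y₂)|
Area = (1/2)|(-10)((-4)-(-15)) + (-7)((-15)-18) + 19(18-(-4))|
Area = (1/2)|(-10)*11 + (-7)*(-33) + 19*22|
Area = (1/2)|(-110) + 231 + 418|
Area = (1/2)*539 = 269.50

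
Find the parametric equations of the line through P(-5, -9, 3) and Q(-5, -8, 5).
Direction vector d = Q - P = (0, 1, 2)
x = -5, y = -9 + t, z = 3 + 2t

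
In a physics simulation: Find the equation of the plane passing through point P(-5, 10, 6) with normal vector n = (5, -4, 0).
d = n·P = (5)(-5) + (-4)(10) + (0)(6) = -65
Plane: 5x - 4y = -65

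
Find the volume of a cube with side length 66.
Volume = s³
Volume = 66³
Volume = 287496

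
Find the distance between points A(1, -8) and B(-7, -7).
Using the distance formula: d = sqrt((x₂-x₁)² + (y₂-y₁)²)
dx = (-7) - 1 = -8
dy = (-7) - (-8) = 1
d = sqrt((-8)² + 1²) = sqrt(64 + 1) = sqrt(65) = 8.06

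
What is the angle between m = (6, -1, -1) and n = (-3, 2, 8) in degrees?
m·n = -28, |m|² = 38, |n|² = 77
cos θ = -28/√2926 ≈ -0.5176
θ ≈ 121.2°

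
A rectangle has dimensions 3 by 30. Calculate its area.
Area = length * width
Area = 3 * 30
Area = 90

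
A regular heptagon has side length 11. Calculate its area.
For a regular 7-gon with side length s = 11:
Apothem a = s / (2*tan(pi/7)) = 11 / (2*tan(pi/7)) ≈ 11.4209
Perimeter P = 7 * 11 = 77
Area = (1/2) * P * a = (1/2) * 77 * 11.4209 = 439.70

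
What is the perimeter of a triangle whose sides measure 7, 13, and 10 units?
Perimeter = sum of all sides
Perimeter = 7 + 13 + 10
Perimeter = 30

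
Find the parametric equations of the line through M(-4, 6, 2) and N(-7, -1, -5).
Direction vector d = N - M = (-3, -7, -7)
x = -4 - 3t, y = 6 - 7t, z = 2 - 7t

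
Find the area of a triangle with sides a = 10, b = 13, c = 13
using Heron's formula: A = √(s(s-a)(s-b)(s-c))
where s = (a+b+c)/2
s = (10+13+13)/2 = 18
A = √(18·8·5·5) = √3600 = 60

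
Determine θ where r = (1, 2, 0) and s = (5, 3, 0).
r·s = 11, |r|² = 5, |s|² = 34
cos θ = 11/√170 ≈ 0.8437
θ ≈ 32.47°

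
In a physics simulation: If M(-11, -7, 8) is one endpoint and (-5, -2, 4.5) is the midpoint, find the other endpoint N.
N = (2×(-5) - (-11), 2×(-2) - (-7), 2×4.5 - 8) = (1, 3, 1)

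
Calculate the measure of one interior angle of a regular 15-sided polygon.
Interior angle of a regular n-gon = (n-2)*180/n
Interior angle = (15-2)*180/15
Interior angle = 13*180/15
Interior angle = 2340/15
Interior angle = 156 degrees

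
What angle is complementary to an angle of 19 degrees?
Complementary angles sum to 90 degrees.
Other angle = 90 - 19
Other angle = 71 degrees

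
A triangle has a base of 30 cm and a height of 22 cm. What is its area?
Area = (1/2) * base * height
Area = (1/2) * 30 * 22
Area = 330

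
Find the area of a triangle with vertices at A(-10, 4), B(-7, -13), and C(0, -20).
Using the coordinate formula: Area = (1/2)|x₁(y₂-y₃) + x₂(y₃-y₁) + x₃(y₁-y₂)|
Area = (1/2)|(-10)((-13)-(-20)) + (-7)((-20)-4) + 0(4-(-13))|
Area = (1/2)|(-10)*7 + (-7)*(-24) + 0*17|
Area = (1/2)|(-70) + 168 + 0|
Area = (1/2)*98 = 49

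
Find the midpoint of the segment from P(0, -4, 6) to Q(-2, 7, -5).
Midpoint = ((0-2)/2, (-4+7)/2, (6-5)/2) = (-1, 1.5, 0.5)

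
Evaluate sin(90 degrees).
sin(90 degrees) = 1
Decimal approximation: 1.0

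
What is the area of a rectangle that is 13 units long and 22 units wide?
Area = length * width
Area = 13 * 22
Area = 286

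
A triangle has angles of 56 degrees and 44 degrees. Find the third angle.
Sum of angles in a triangle = 180 degrees
Third angle = 180 - 56 - 44
Third angle = 80 degrees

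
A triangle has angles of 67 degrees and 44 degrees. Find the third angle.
Sum of angles in a triangle = 180 degrees
Third angle = 180 - 67 - 44
Third angle = 69 degrees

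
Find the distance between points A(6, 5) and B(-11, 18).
Using the distance formula: d = sqrt((x₂-x₁)² + (y₂-y₁)²)
dx = (-11) - 6 = -17
dy = 18 - 5 = 13
d = sqrt((-17)² + 13²) = sqrt(289 + 169) = sqrt(458) = 21.40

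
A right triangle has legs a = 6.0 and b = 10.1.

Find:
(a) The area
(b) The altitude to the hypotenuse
(a) Area = ½ab = ½·6.0·10.1 = 30.3
(b) Hypotenuse c = √(6.0² + 10.1²) = √138.01 = 11.7478
    Area = ½·c·h_c  →  h_c = 2·Area/c = 2·30.3/11.7478 = 5.158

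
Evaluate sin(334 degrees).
sin(334 degrees) = -0.4384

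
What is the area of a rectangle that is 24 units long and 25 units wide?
Area = length * width
Area = 24 * 25
Area = 600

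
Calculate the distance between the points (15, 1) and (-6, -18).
Using the distance formula: d = sqrt((x₂-x₁)² + (y₂-y₁)²)
dx = (-6) - 15 = -21
dy = (-18) - 1 = -19
d = sqrt((-21)² + (-19)²) = sqrt(441 + 361) = sqrt(802) = 28.32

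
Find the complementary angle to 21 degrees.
Complementary angles sum to 90 degrees.
Other angle = 90 - 21
Other angle = 69 degrees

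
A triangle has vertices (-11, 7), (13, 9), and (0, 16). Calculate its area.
Using the coordinate formula: Area = (1/2)|x₁(y₂-y₃) + x₂(y₃-y₁) + x₃(y₁-y₂)|
Area = (1/2)|(-11)(9-16) + 13(16-7) + 0(7-9)|
Area = (1/2)|(-11)*(-7) + 13*9 + 0*(-2)|
Area = (1/2)|77 + 117 + 0|
Area = (1/2)*194 = 97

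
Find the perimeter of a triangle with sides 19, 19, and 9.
Perimeter = sum of all sides
Perimeter = 19 + 19 + 9
Perimeter = 47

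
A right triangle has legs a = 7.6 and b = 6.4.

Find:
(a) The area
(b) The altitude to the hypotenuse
(a) Area = ½ab = ½·7.6·6.4 = 24.32
(b) Hypotenuse c = √(7.6² + 6.4²) = √98.72 = 9.93579
    Area = ½·c·h_c  →  h_c = 2·Area/c = 2·24.32/9.93579 = 4.895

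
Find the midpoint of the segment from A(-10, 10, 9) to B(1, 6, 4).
Midpoint = ((-10+1)/2, (10+6)/2, (9+4)/2) = (-4.5, 8, 6.5)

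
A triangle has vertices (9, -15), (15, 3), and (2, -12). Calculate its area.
Using the coordinate formula: Area = (1/2)|x₁(y₂-y₃) + x₂(y₃-y₁) + x₃(y₁-y₂)|
Area = (1/2)|9(3-(-12)) + 15((-12)-(-15)) + 2((-15)-3)|
Area = (1/2)|9*15 + 15*3 + 2*(-18)|
Area = (1/2)|135 + 45 + (-36)|
Area = (1/2)*144 = 72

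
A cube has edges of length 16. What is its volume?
Volume = s³
Volume = 16³
Volume = 4096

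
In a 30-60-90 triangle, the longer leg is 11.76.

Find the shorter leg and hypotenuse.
In a 30-60-90 triangle, sides are in ratio 1 : √3 : 2.
Long leg = short leg·√3  →  short leg = 11.76/√3 = 6.79
Hypotenuse = 2·(short leg) = 2·11.76/√3 = 13.58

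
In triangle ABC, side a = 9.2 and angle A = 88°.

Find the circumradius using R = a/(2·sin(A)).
R = a/(2·sin(A)) = 9.2/(2·sin(88°))
R = 9.2/(2·0.999391) = 9.2/1.998782 = 4.603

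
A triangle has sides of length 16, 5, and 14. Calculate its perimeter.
Perimeter = sum of all sides
Perimeter = 16 + 5 + 14
Perimeter = 35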